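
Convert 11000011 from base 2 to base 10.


11000011 (base 2) = 195 (decimal)
195 (decimal) = 195 (base 10)


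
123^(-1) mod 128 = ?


Use the extended Euclidean algorithm on (128, 123); each row r = 128*s + 123*t:
r=128, s=1, t=0
r=123, s=0, t=1
q=1: r=5, s=1, t=-1   [128*(1) + 123*(-1) = 5]
q=24: r=3, s=-24, t=25   [128*(-24) + 123*(25) = 3]
q=1: r=2, s=25, t=-26   [128*(25) + 123*(-26) = 2]
q=1: r=1, s=-49, t=51   [128*(-49) + 123*(51) = 1]
q=2: r=0, s=123, t=-128   [128*(123) + 123*(-128) = 0]
GCD = 1 with t = 51, so 123*(51) ≡ 1 (mod 128)
Inverse = 51 mod 128 = 51
Check: 123 * 51 = 6273 ≡ 1 (mod 128)

123^(-1) ≡ 51 (mod 128)


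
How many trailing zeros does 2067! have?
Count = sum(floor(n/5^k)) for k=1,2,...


floor(2067/5) = 413
floor(2067/25) = 82
floor(2067/125) = 16
floor(2067/625) = 3
Total = 514

514 trailing zeros


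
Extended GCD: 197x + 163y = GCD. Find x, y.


Tabular extended Euclidean (each row: r = 197*s + 163*t):
r=197, s=1, t=0
r=163, s=0, t=1
q=1: r=34, s=1, t=-1   [197*(1) + 163*(-1) = 34]
q=4: r=27, s=-4, t=5   [197*(-4) + 163*(5) = 27]
q=1: r=7, s=5, t=-6   [197*(5) + 163*(-6) = 7]
q=3: r=6, s=-19, t=23   [197*(-19) + 163*(23) = 6]
q=1: r=1, s=24, t=-29   [197*(24) + 163*(-29) = 1]
q=6: r=0, s=-163, t=197   [197*(-163) + 163*(197) = 0]
GCD = 1; from the row with r=1: x=24, y=-29
Check: 197*(24) + 163*(-29) = 4728 - 4727 = 1

GCD = 1, x = 24, y = -29


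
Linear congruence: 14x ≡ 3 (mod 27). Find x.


GCD(14, 27) = 1, unique solution
a^(-1) mod 27 = 2
x = 2 * 3 mod 27 = 6

x ≡ 6 (mod 27)


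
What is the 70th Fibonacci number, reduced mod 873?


F(k) mod 873 for k=1..70:
1, 1, 2, 3, 5, 8, 13, 21, 34, 55, 89, 144, 233, 377, 610, 114, 724, 838, 689, 654, 470, 251, 721, 99, 820, 46, 866, 39, 32, 71, 103, 174, 277, 451, 728, 306, 161, 467, 628, 222, 850, 199, 176, 375, 551, 53, 604, 657, 388, 172, 560, 732, 419, 278, 697, 102, 799, 28, 827, 855, 809, 791, 727, 645, 499, 271, 770, 168, 65, 233
F(70) mod 873 = 233


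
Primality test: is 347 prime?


Check divisors up to sqrt(347) = 18.6279
No divisors found.
347 is prime.

Yes, 347 is prime


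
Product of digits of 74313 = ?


7 × 4 × 3 × 1 × 3 = 252


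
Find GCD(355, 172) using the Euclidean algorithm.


355 = 2 * 172 + 11
172 = 15 * 11 + 7
11 = 1 * 7 + 4
7 = 1 * 4 + 3
4 = 1 * 3 + 1
3 = 3 * 1 + 0
GCD = 1


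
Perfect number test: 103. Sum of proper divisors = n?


Proper divisors of 103: 1
Sum = 1 = 1

No, 103 is not perfect (1 ≠ 103)


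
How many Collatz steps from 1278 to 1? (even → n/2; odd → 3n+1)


1278 → 639 → 1918 → 959 → 2878 → 1439 → 4318 → 2159 → 6478 → 3239 → 9718 → 4859 → 14578 → 7289 → 21868 → 10934 → 5467 → 16402 → 8201 → 24604 → 12302 → 6151 → 18454 → 9227 → 27682 → 13841 → 41524 → 20762 → 10381 → 31144 → 15572 → 7786 → 3893 → 11680 → 5840 → 2920 → 1460 → 730 → 365 → 1096 → 548 → 274 → 137 → 412 → 206 → 103 → 310 → 155 → 466 → 233 → 700 → 350 → 175 → 526 → 263 → 790 → 395 → 1186 → 593 → 1780 → 890 → 445 → 1336 → 668 → 334 → 167 → 502 → 251 → 754 → 377 → 1132 → 566 → 283 → 850 → 425 → 1276 → 638 → 319 → 958 → 479 → 1438 → 719 → 2158 → 1079 → 3238 → 1619 → 4858 → 2429 → 7288 → 3644 → 1822 → 911 → 2734 → 1367 → 4102 → 2051 → 6154 → 3077 → 9232 → 4616 → 2308 → 1154 → 577 → 1732 → 866 → 433 → 1300 → 650 → 325 → 976 → 488 → 244 → 122 → 61 → 184 → 92 → 46 → 23 → 70 → 35 → 106 → 53 → 160 → 80 → 40 → 20 → 10 → 5 → 16 → 8 → 4 → 2 → 1
Total steps = 132

132 steps


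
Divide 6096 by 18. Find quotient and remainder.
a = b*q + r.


6096 = 18 * 338 + 12
Check: 6084 + 12 = 6096

q = 338, r = 12


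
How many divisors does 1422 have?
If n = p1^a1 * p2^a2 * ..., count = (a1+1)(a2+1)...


1422 = 2^1 × 3^2 × 79^1
d(1422) = (1+1) × (2+1) × (1+1) = 12

12 divisors


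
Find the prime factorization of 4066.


4066 / 2 = 2033
2033 / 19 = 107
107 / 107 = 1
4066 = 2 × 19 × 107


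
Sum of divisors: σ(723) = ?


Divisors of 723: 1, 3, 241, 723
Sum = 1 + 3 + 241 + 723 = 968

σ(723) = 968


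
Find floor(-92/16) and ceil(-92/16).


-92/16 = -5.7500
floor = -6
ceil = -5

floor = -6, ceil = -5


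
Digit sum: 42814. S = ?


4 + 2 + 8 + 1 + 4 = 19


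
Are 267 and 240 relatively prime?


Euclidean algorithm:
267 = 1 * 240 + 27
240 = 8 * 27 + 24
27 = 1 * 24 + 3
24 = 8 * 3 + 0
GCD(267, 240) = 3

No, not coprime (GCD = 3)


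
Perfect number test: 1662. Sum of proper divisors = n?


Proper divisors of 1662: 1, 2, 3, 6, 277, 554, 831
Sum = 1 + 2 + 3 + 6 + 277 + 554 + 831 = 1674

No, 1662 is not perfect (1674 ≠ 1662)


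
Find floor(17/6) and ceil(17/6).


17/6 = 2.8333
floor = 2
ceil = 3

floor = 2, ceil = 3


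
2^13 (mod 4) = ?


2^1 mod 4 = 2
2^2 mod 4 = 0
2^3 mod 4 = 0
2^4 mod 4 = 0
2^5 mod 4 = 0
2^6 mod 4 = 0
2^7 mod 4 = 0
2^8 mod 4 = 0
2^9 mod 4 = 0
2^10 mod 4 = 0
2^11 mod 4 = 0
2^12 mod 4 = 0
2^13 mod 4 = 0


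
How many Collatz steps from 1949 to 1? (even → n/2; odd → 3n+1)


1949 → 5848 → 2924 → 1462 → 731 → 2194 → 1097 → 3292 → 1646 → 823 → 2470 → 1235 → 3706 → 1853 → 5560 → 2780 → 1390 → 695 → 2086 → 1043 → 3130 → 1565 → 4696 → 2348 → 1174 → 587 → 1762 → 881 → 2644 → 1322 → 661 → 1984 → 992 → 496 → 248 → 124 → 62 → 31 → 94 → 47 → 142 → 71 → 214 → 107 → 322 → 161 → 484 → 242 → 121 → 364 → 182 → 91 → 274 → 137 → 412 → 206 → 103 → 310 → 155 → 466 → 233 → 700 → 350 → 175 → 526 → 263 → 790 → 395 → 1186 → 593 → 1780 → 890 → 445 → 1336 → 668 → 334 → 167 → 502 → 251 → 754 → 377 → 1132 → 566 → 283 → 850 → 425 → 1276 → 638 → 319 → 958 → 479 → 1438 → 719 → 2158 → 1079 → 3238 → 1619 → 4858 → 2429 → 7288 → 3644 → 1822 → 911 → 2734 → 1367 → 4102 → 2051 → 6154 → 3077 → 9232 → 4616 → 2308 → 1154 → 577 → 1732 → 866 → 433 → 1300 → 650 → 325 → 976 → 488 → 244 → 122 → 61 → 184 → 92 → 46 → 23 → 70 → 35 → 106 → 53 → 160 → 80 → 40 → 20 → 10 → 5 → 16 → 8 → 4 → 2 → 1
Total steps = 143

143 steps


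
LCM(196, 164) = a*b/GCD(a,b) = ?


GCD(196, 164) = 4
LCM = 196*164/4 = 32144/4 = 8036

LCM = 8036


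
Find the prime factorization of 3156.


3156 / 2 = 1578
1578 / 2 = 789
789 / 3 = 263
263 / 263 = 1
3156 = 2^2 × 3 × 263


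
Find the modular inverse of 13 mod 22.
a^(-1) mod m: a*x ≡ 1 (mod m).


Use the extended Euclidean algorithm on (22, 13); each row r = 22*s + 13*t:
r=22, s=1, t=0
r=13, s=0, t=1
q=1: r=9, s=1, t=-1   [22*(1) + 13*(-1) = 9]
q=1: r=4, s=-1, t=2   [22*(-1) + 13*(2) = 4]
q=2: r=1, s=3, t=-5   [22*(3) + 13*(-5) = 1]
q=4: r=0, s=-13, t=22   [22*(-13) + 13*(22) = 0]
GCD = 1 with t = -5, so 13*(-5) ≡ 1 (mod 22)
Inverse = -5 mod 22 = 17
Check: 13 * 17 = 221 ≡ 1 (mod 22)

13^(-1) ≡ 17 (mod 22)


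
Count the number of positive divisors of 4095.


4095 = 3^2 × 5^1 × 7^1 × 13^1
d(4095) = (2+1) × (1+1) × (1+1) × (1+1) = 24

24 divisors


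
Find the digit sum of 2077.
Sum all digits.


2 + 0 + 7 + 7 = 16


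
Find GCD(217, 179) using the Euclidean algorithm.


217 = 1 * 179 + 38
179 = 4 * 38 + 27
38 = 1 * 27 + 11
27 = 2 * 11 + 5
11 = 2 * 5 + 1
5 = 5 * 1 + 0
GCD = 1


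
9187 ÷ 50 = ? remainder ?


9187 = 50 * 183 + 37
Check: 9150 + 37 = 9187

q = 183, r = 37


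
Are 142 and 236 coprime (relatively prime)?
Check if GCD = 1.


Euclidean algorithm:
236 = 1 * 142 + 94
142 = 1 * 94 + 48
94 = 1 * 48 + 46
48 = 1 * 46 + 2
46 = 23 * 2 + 0
GCD(142, 236) = 2

No, not coprime (GCD = 2)


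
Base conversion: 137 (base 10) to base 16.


137 (base 10) = 137 (decimal)
137 (decimal) = 89 (base 16)


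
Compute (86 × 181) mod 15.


86 × 181 = 15566
15566 mod 15 = 11


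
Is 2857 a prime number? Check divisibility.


Check divisors up to sqrt(2857) = 53.4509
No divisors found.
2857 is prime.

Yes, 2857 is prime


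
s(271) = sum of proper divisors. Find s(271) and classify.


Proper divisors: 1
Sum = 1 = 1
1 < 271 → deficient

s(271) = 1 (deficient)


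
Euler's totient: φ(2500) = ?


2500 = 2^2 × 5^4
Prime factors: 2, 5
φ(2500) = 2500 × (1-1/2) × (1-1/5)
= 2500 × 1/2 × 4/5 = 1000

φ(2500) = 1000


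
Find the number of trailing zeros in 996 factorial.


floor(996/5) = 199
floor(996/25) = 39
floor(996/125) = 7
floor(996/625) = 1
Total = 246

246 trailing zeros


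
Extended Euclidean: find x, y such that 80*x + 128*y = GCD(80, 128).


Tabular extended Euclidean (each row: r = 80*s + 128*t):
r=80, s=1, t=0
r=128, s=0, t=1
q=0: r=80, s=1, t=0   [80*(1) + 128*(0) = 80]
q=1: r=48, s=-1, t=1   [80*(-1) + 128*(1) = 48]
q=1: r=32, s=2, t=-1   [80*(2) + 128*(-1) = 32]
q=1: r=16, s=-3, t=2   [80*(-3) + 128*(2) = 16]
q=2: r=0, s=8, t=-5   [80*(8) + 128*(-5) = 0]
GCD = 16; from the row with r=16: x=-3, y=2
Check: 80*(-3) + 128*(2) = -240 + 256 = 16

GCD = 16, x = -3, y = 2


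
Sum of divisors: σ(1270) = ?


Divisors of 1270: 1, 2, 5, 10, 127, 254, 635, 1270
Sum = 1 + 2 + 5 + 10 + 127 + 254 + 635 + 1270 = 2304

σ(1270) = 2304


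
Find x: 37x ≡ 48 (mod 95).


GCD(37, 95) = 1, unique solution
a^(-1) mod 95 = 18
x = 18 * 48 mod 95 = 9

x ≡ 9 (mod 95)


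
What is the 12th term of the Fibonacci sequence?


Sequence: 1, 1, 2, 3, 5, 8, 13, 21, 34, 55, 89, 144
F(12) = 144


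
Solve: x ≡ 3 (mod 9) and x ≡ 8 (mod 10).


M = 9*10 = 90
M1 = M/9 = 10, M2 = M/10 = 9
M1^(-1) mod 9 = 1, M2^(-1) mod 10 = 9
x = 3*10*1 + 8*9*9 = 678
678 mod 90 = 48
Check: 48 mod 9 = 3 ✓, 48 mod 10 = 8 ✓

x ≡ 48 (mod 90)


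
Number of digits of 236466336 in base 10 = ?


236466336 has 9 digits in base 10
floor(log10(236466336)) + 1 = floor(8.3738) + 1 = 9

9 digits (base 10)


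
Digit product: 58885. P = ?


5 × 8 × 8 × 8 × 5 = 12800


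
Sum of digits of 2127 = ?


2 + 1 + 2 + 7 = 12


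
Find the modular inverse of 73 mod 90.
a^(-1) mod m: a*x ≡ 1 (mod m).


Use the extended Euclidean algorithm on (90, 73); each row r = 90*s + 73*t:
r=90, s=1, t=0
r=73, s=0, t=1
q=1: r=17, s=1, t=-1   [90*(1) + 73*(-1) = 17]
q=4: r=5, s=-4, t=5   [90*(-4) + 73*(5) = 5]
q=3: r=2, s=13, t=-16   [90*(13) + 73*(-16) = 2]
q=2: r=1, s=-30, t=37   [90*(-30) + 73*(37) = 1]
q=2: r=0, s=73, t=-90   [90*(73) + 73*(-90) = 0]
GCD = 1 with t = 37, so 73*(37) ≡ 1 (mod 90)
Inverse = 37 mod 90 = 37
Check: 73 * 37 = 2701 ≡ 1 (mod 90)

73^(-1) ≡ 37 (mod 90)


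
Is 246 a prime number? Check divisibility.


246 / 2 = 123 (exact division)
246 is NOT prime.

No, 246 is not prime


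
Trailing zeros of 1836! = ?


floor(1836/5) = 367
floor(1836/25) = 73
floor(1836/125) = 14
floor(1836/625) = 2
Total = 456

456 trailing zeros


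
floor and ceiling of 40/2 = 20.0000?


40/2 = 20.0000
floor = 20
ceil = 20

floor = 20, ceil = 20


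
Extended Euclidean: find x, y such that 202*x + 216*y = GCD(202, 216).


Tabular extended Euclidean (each row: r = 202*s + 216*t):
r=202, s=1, t=0
r=216, s=0, t=1
q=0: r=202, s=1, t=0   [202*(1) + 216*(0) = 202]
q=1: r=14, s=-1, t=1   [202*(-1) + 216*(1) = 14]
q=14: r=6, s=15, t=-14   [202*(15) + 216*(-14) = 6]
q=2: r=2, s=-31, t=29   [202*(-31) + 216*(29) = 2]
q=3: r=0, s=108, t=-101   [202*(108) + 216*(-101) = 0]
GCD = 2; from the row with r=2: x=-31, y=29
Check: 202*(-31) + 216*(29) = -6262 + 6264 = 2

GCD = 2, x = -31, y = 29


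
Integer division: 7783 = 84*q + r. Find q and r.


7783 = 84 * 92 + 55
Check: 7728 + 55 = 7783

q = 92, r = 55


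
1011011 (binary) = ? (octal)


1011011 (base 2) = 91 (decimal)
91 (decimal) = 133 (base 8)


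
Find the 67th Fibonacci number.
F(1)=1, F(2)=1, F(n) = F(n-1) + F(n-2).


Sequence: 1, 1, 2, 3, 5, 8, 13, 21, 34, 55, 89, 144, 233, 377, 610, 987, 1597, 2584, 4181, 6765, 10946, 17711, 28657, 46368, 75025, 121393, 196418, 317811, 514229, 832040, 1346269, 2178309, 3524578, 5702887, 9227465, 14930352, 24157817, 39088169, 63245986, 102334155, 165580141, 267914296, 433494437, 701408733, 1134903170, 1836311903, 2971215073, 4807526976, 7778742049, 12586269025, 20365011074, 32951280099, 53316291173, 86267571272, 139583862445, 225851433717, 365435296162, 591286729879, 956722026041, 1548008755920, 2504730781961, 4052739537881, 6557470319842, 10610209857723, 17167680177565, 27777890035288, 44945570212853
F(67) = 44945570212853


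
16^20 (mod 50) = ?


16^1 mod 50 = 16
16^2 mod 50 = 6
16^3 mod 50 = 46
16^4 mod 50 = 36
16^5 mod 50 = 26
16^6 mod 50 = 16
16^7 mod 50 = 6
16^8 mod 50 = 46
16^9 mod 50 = 36
16^10 mod 50 = 26
16^11 mod 50 = 16
16^12 mod 50 = 6
16^13 mod 50 = 46
16^14 mod 50 = 36
16^15 mod 50 = 26
16^16 mod 50 = 16
16^17 mod 50 = 6
16^18 mod 50 = 46
16^19 mod 50 = 36
16^20 mod 50 = 26


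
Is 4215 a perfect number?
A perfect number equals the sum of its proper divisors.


Proper divisors of 4215: 1, 3, 5, 15, 281, 843, 1405
Sum = 1 + 3 + 5 + 15 + 281 + 843 + 1405 = 2553

No, 4215 is not perfect (2553 ≠ 4215)


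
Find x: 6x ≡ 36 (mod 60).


GCD(6, 60) = 6 divides 36
Divide: 1x ≡ 6 (mod 10)
x ≡ 6 (mod 10)


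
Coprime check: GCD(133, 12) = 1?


Euclidean algorithm:
133 = 11 * 12 + 1
12 = 12 * 1 + 0
GCD(133, 12) = 1

Yes, coprime (GCD = 1)


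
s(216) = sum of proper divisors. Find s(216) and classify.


Proper divisors: 1, 2, 3, 4, 6, 8, 9, 12, 18, 24, 27, 36, 54, 72, 108
Sum = 1 + 2 + 3 + 4 + 6 + 8 + 9 + 12 + 18 + 24 + 27 + 36 + 54 + 72 + 108 = 384
384 > 216 → abundant

s(216) = 384 (abundant)


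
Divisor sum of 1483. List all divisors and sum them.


Divisors of 1483: 1, 1483
Sum = 1 + 1483 = 1484

σ(1483) = 1484


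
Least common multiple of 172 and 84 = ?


GCD(172, 84) = 4
LCM = 172*84/4 = 14448/4 = 3612

LCM = 3612


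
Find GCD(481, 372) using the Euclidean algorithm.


481 = 1 * 372 + 109
372 = 3 * 109 + 45
109 = 2 * 45 + 19
45 = 2 * 19 + 7
19 = 2 * 7 + 5
7 = 1 * 5 + 2
5 = 2 * 2 + 1
2 = 2 * 1 + 0
GCD = 1


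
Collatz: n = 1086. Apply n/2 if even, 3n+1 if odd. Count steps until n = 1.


1086 → 543 → 1630 → 815 → 2446 → 1223 → 3670 → 1835 → 5506 → 2753 → 8260 → 4130 → 2065 → 6196 → 3098 → 1549 → 4648 → 2324 → 1162 → 581 → 1744 → 872 → 436 → 218 → 109 → 328 → 164 → 82 → 41 → 124 → 62 → 31 → 94 → 47 → 142 → 71 → 214 → 107 → 322 → 161 → 484 → 242 → 121 → 364 → 182 → 91 → 274 → 137 → 412 → 206 → 103 → 310 → 155 → 466 → 233 → 700 → 350 → 175 → 526 → 263 → 790 → 395 → 1186 → 593 → 1780 → 890 → 445 → 1336 → 668 → 334 → 167 → 502 → 251 → 754 → 377 → 1132 → 566 → 283 → 850 → 425 → 1276 → 638 → 319 → 958 → 479 → 1438 → 719 → 2158 → 1079 → 3238 → 1619 → 4858 → 2429 → 7288 → 3644 → 1822 → 911 → 2734 → 1367 → 4102 → 2051 → 6154 → 3077 → 9232 → 4616 → 2308 → 1154 → 577 → 1732 → 866 → 433 → 1300 → 650 → 325 → 976 → 488 → 244 → 122 → 61 → 184 → 92 → 46 → 23 → 70 → 35 → 106 → 53 → 160 → 80 → 40 → 20 → 10 → 5 → 16 → 8 → 4 → 2 → 1
Total steps = 137

137 steps


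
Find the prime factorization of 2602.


2602 / 2 = 1301
1301 / 1301 = 1
2602 = 2 × 1301


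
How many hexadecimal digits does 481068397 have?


481068397 in base 16 = 1CAC856D
Number of digits = 8

8 digits (base 16)


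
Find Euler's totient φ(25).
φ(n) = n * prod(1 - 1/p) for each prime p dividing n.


25 = 5^2
Prime factors: 5
φ(25) = 25 × (1-1/5)
= 25 × 4/5 = 20

φ(25) = 20


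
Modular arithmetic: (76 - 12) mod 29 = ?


76 - 12 = 64
64 mod 29 = 6


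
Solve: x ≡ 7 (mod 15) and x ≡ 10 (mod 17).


M = 15*17 = 255
M1 = M/15 = 17, M2 = M/17 = 15
M1^(-1) mod 15 = 8, M2^(-1) mod 17 = 8
x = 7*17*8 + 10*15*8 = 2152
2152 mod 255 = 112
Check: 112 mod 15 = 7 ✓, 112 mod 17 = 10 ✓

x ≡ 112 (mod 255)


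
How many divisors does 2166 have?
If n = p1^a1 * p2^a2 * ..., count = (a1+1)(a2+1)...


2166 = 2^1 × 3^1 × 19^2
d(2166) = (1+1) × (1+1) × (2+1) = 12

12 divisors


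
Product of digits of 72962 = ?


7 × 2 × 9 × 6 × 2 = 1512


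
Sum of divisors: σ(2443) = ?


Divisors of 2443: 1, 7, 349, 2443
Sum = 1 + 7 + 349 + 2443 = 2800

σ(2443) = 2800


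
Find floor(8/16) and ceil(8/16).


8/16 = 0.5000
floor = 0
ceil = 1

floor = 0, ceil = 1


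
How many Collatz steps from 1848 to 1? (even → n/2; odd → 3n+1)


1848 → 924 → 462 → 231 → 694 → 347 → 1042 → 521 → 1564 → 782 → 391 → 1174 → 587 → 1762 → 881 → 2644 → 1322 → 661 → 1984 → 992 → 496 → 248 → 124 → 62 → 31 → 94 → 47 → 142 → 71 → 214 → 107 → 322 → 161 → 484 → 242 → 121 → 364 → 182 → 91 → 274 → 137 → 412 → 206 → 103 → 310 → 155 → 466 → 233 → 700 → 350 → 175 → 526 → 263 → 790 → 395 → 1186 → 593 → 1780 → 890 → 445 → 1336 → 668 → 334 → 167 → 502 → 251 → 754 → 377 → 1132 → 566 → 283 → 850 → 425 → 1276 → 638 → 319 → 958 → 479 → 1438 → 719 → 2158 → 1079 → 3238 → 1619 → 4858 → 2429 → 7288 → 3644 → 1822 → 911 → 2734 → 1367 → 4102 → 2051 → 6154 → 3077 → 9232 → 4616 → 2308 → 1154 → 577 → 1732 → 866 → 433 → 1300 → 650 → 325 → 976 → 488 → 244 → 122 → 61 → 184 → 92 → 46 → 23 → 70 → 35 → 106 → 53 → 160 → 80 → 40 → 20 → 10 → 5 → 16 → 8 → 4 → 2 → 1
Total steps = 130

130 steps


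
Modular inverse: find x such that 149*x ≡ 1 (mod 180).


Use the extended Euclidean algorithm on (180, 149); each row r = 180*s + 149*t:
r=180, s=1, t=0
r=149, s=0, t=1
q=1: r=31, s=1, t=-1   [180*(1) + 149*(-1) = 31]
q=4: r=25, s=-4, t=5   [180*(-4) + 149*(5) = 25]
q=1: r=6, s=5, t=-6   [180*(5) + 149*(-6) = 6]
q=4: r=1, s=-24, t=29   [180*(-24) + 149*(29) = 1]
q=6: r=0, s=149, t=-180   [180*(149) + 149*(-180) = 0]
GCD = 1 with t = 29, so 149*(29) ≡ 1 (mod 180)
Inverse = 29 mod 180 = 29
Check: 149 * 29 = 4321 ≡ 1 (mod 180)

149^(-1) ≡ 29 (mod 180)


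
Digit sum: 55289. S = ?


5 + 5 + 2 + 8 + 9 = 29


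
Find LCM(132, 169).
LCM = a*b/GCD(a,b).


GCD(132, 169) = 1
LCM = 132*169/1 = 22308/1 = 22308

LCM = 22308


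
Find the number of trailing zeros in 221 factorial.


floor(221/5) = 44
floor(221/25) = 8
floor(221/125) = 1
Total = 53

53 trailing zeros


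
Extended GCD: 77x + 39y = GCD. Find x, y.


Tabular extended Euclidean (each row: r = 77*s + 39*t):
r=77, s=1, t=0
r=39, s=0, t=1
q=1: r=38, s=1, t=-1   [77*(1) + 39*(-1) = 38]
q=1: r=1, s=-1, t=2   [77*(-1) + 39*(2) = 1]
q=38: r=0, s=39, t=-77   [77*(39) + 39*(-77) = 0]
GCD = 1; from the row with r=1: x=-1, y=2
Check: 77*(-1) + 39*(2) = -77 + 78 = 1

GCD = 1, x = -1, y = 2


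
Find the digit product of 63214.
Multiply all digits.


6 × 3 × 2 × 1 × 4 = 144


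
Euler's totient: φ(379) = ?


379 = 379
Prime factors: 379
φ(379) = 379 × (1-1/379)
= 379 × 378/379 = 378

φ(379) = 378


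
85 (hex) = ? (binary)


85 (base 16) = 133 (decimal)
133 (decimal) = 10000101 (base 2)


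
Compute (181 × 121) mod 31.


181 × 121 = 21901
21901 mod 31 = 15


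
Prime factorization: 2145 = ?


2145 / 3 = 715
715 / 5 = 143
143 / 11 = 13
13 / 13 = 1
2145 = 3 × 5 × 11 × 13


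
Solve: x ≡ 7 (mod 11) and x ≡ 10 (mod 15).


M = 11*15 = 165
M1 = M/11 = 15, M2 = M/15 = 11
M1^(-1) mod 11 = 3, M2^(-1) mod 15 = 11
x = 7*15*3 + 10*11*11 = 1525
1525 mod 165 = 40
Check: 40 mod 11 = 7 ✓, 40 mod 15 = 10 ✓

x ≡ 40 (mod 165)


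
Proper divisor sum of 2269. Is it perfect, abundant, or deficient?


Proper divisors: 1
Sum = 1 = 1
1 < 2269 → deficient

s(2269) = 1 (deficient)


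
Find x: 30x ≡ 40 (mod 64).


GCD(30, 64) = 2 divides 40
Divide: 15x ≡ 20 (mod 32)
x ≡ 12 (mod 32)


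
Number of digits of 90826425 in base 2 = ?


90826425 in base 2 = 101011010011110011010111001
Number of digits = 27

27 digits (base 2)


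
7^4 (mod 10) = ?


7^1 mod 10 = 7
7^2 mod 10 = 9
7^3 mod 10 = 3
7^4 mod 10 = 1


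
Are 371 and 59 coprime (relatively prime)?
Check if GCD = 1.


Euclidean algorithm:
371 = 6 * 59 + 17
59 = 3 * 17 + 8
17 = 2 * 8 + 1
8 = 8 * 1 + 0
GCD(371, 59) = 1

Yes, coprime (GCD = 1)


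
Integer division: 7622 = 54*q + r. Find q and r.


7622 = 54 * 141 + 8
Check: 7614 + 8 = 7622

q = 141, r = 8


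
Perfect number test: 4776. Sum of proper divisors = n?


Proper divisors of 4776: 1, 2, 3, 4, 6, 8, 12, 24, 199, 398, 597, 796, 1194, 1592, 2388
Sum = 1 + 2 + 3 + 4 + 6 + 8 + 12 + 24 + 199 + 398 + 597 + 796 + 1194 + 1592 + 2388 = 7224

No, 4776 is not perfect (7224 ≠ 4776)


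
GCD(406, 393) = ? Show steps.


406 = 1 * 393 + 13
393 = 30 * 13 + 3
13 = 4 * 3 + 1
3 = 3 * 1 + 0
GCD = 1


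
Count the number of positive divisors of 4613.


4613 = 7^1 × 659^1
d(4613) = (1+1) × (1+1) = 4

4 divisors


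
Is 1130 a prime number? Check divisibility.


1130 / 2 = 565 (exact division)
1130 is NOT prime.

No, 1130 is not prime


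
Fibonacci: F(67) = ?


Sequence: 1, 1, 2, 3, 5, 8, 13, 21, 34, 55, 89, 144, 233, 377, 610, 987, 1597, 2584, 4181, 6765, 10946, 17711, 28657, 46368, 75025, 121393, 196418, 317811, 514229, 832040, 1346269, 2178309, 3524578, 5702887, 9227465, 14930352, 24157817, 39088169, 63245986, 102334155, 165580141, 267914296, 433494437, 701408733, 1134903170, 1836311903, 2971215073, 4807526976, 7778742049, 12586269025, 20365011074, 32951280099, 53316291173, 86267571272, 139583862445, 225851433717, 365435296162, 591286729879, 956722026041, 1548008755920, 2504730781961, 4052739537881, 6557470319842, 10610209857723, 17167680177565, 27777890035288, 44945570212853
F(67) = 44945570212853


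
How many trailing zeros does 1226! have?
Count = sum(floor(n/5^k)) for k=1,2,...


floor(1226/5) = 245
floor(1226/25) = 49
floor(1226/125) = 9
floor(1226/625) = 1
Total = 304

304 trailing zeros


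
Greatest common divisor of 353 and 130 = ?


353 = 2 * 130 + 93
130 = 1 * 93 + 37
93 = 2 * 37 + 19
37 = 1 * 19 + 18
19 = 1 * 18 + 1
18 = 18 * 1 + 0
GCD = 1


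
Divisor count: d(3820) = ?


3820 = 2^2 × 5^1 × 191^1
d(3820) = (2+1) × (1+1) × (1+1) = 12

12 divisors


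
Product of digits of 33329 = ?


3 × 3 × 3 × 2 × 9 = 486


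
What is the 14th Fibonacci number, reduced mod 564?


F(k) mod 564 for k=1..14:
1, 1, 2, 3, 5, 8, 13, 21, 34, 55, 89, 144, 233, 377
F(14) mod 564 = 377


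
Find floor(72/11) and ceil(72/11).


72/11 = 6.5455
floor = 6
ceil = 7

floor = 6, ceil = 7


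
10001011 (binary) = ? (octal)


10001011 (base 2) = 139 (decimal)
139 (decimal) = 213 (base 8)


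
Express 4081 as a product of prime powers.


4081 / 7 = 583
583 / 11 = 53
53 / 53 = 1
4081 = 7 × 11 × 53


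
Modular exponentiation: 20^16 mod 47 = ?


20^1 mod 47 = 20
20^2 mod 47 = 24
20^3 mod 47 = 10
20^4 mod 47 = 12
20^5 mod 47 = 5
20^6 mod 47 = 6
20^7 mod 47 = 26
20^8 mod 47 = 3
20^9 mod 47 = 13
20^10 mod 47 = 25
20^11 mod 47 = 30
20^12 mod 47 = 36
20^13 mod 47 = 15
20^14 mod 47 = 18
20^15 mod 47 = 31
20^16 mod 47 = 9


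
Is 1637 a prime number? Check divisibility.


Check divisors up to sqrt(1637) = 40.4599
No divisors found.
1637 is prime.

Yes, 1637 is prime


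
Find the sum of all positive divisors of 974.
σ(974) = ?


Divisors of 974: 1, 2, 487, 974
Sum = 1 + 2 + 487 + 974 = 1464

σ(974) = 1464


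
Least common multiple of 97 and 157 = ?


GCD(97, 157) = 1
LCM = 97*157/1 = 15229/1 = 15229

LCM = 15229


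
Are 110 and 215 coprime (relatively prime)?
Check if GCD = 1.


Euclidean algorithm:
215 = 1 * 110 + 105
110 = 1 * 105 + 5
105 = 21 * 5 + 0
GCD(110, 215) = 5

No, not coprime (GCD = 5)


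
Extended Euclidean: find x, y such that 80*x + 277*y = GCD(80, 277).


Tabular extended Euclidean (each row: r = 80*s + 277*t):
r=80, s=1, t=0
r=277, s=0, t=1
q=0: r=80, s=1, t=0   [80*(1) + 277*(0) = 80]
q=3: r=37, s=-3, t=1   [80*(-3) + 277*(1) = 37]
q=2: r=6, s=7, t=-2   [80*(7) + 277*(-2) = 6]
q=6: r=1, s=-45, t=13   [80*(-45) + 277*(13) = 1]
q=6: r=0, s=277, t=-80   [80*(277) + 277*(-80) = 0]
GCD = 1; from the row with r=1: x=-45, y=13
Check: 80*(-45) + 277*(13) = -3600 + 3601 = 1

GCD = 1, x = -45, y = 13


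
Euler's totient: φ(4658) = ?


4658 = 2 × 17 × 137
Prime factors: 2, 17, 137
φ(4658) = 4658 × (1-1/2) × (1-1/17) × (1-1/137)
= 4658 × 1/2 × 16/17 × 136/137 = 2176

φ(4658) = 2176


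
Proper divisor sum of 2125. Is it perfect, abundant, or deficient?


Proper divisors: 1, 5, 17, 25, 85, 125, 425
Sum = 1 + 5 + 17 + 25 + 85 + 125 + 425 = 683
683 < 2125 → deficient

s(2125) = 683 (deficient)


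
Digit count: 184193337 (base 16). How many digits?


184193337 in base 16 = AFA9139
Number of digits = 7

7 digits (base 16)


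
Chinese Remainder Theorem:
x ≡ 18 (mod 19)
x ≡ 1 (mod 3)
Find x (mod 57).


M = 19*3 = 57
M1 = M/19 = 3, M2 = M/3 = 19
M1^(-1) mod 19 = 13, M2^(-1) mod 3 = 1
x = 18*3*13 + 1*19*1 = 721
721 mod 57 = 37
Check: 37 mod 19 = 18 ✓, 37 mod 3 = 1 ✓

x ≡ 37 (mod 57)


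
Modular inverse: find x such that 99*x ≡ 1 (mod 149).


Use the extended Euclidean algorithm on (149, 99); each row r = 149*s + 99*t:
r=149, s=1, t=0
r=99, s=0, t=1
q=1: r=50, s=1, t=-1   [149*(1) + 99*(-1) = 50]
q=1: r=49, s=-1, t=2   [149*(-1) + 99*(2) = 49]
q=1: r=1, s=2, t=-3   [149*(2) + 99*(-3) = 1]
q=49: r=0, s=-99, t=149   [149*(-99) + 99*(149) = 0]
GCD = 1 with t = -3, so 99*(-3) ≡ 1 (mod 149)
Inverse = -3 mod 149 = 146
Check: 99 * 146 = 14454 ≡ 1 (mod 149)

99^(-1) ≡ 146 (mod 149)


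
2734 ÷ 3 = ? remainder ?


2734 = 3 * 911 + 1
Check: 2733 + 1 = 2734

q = 911, r = 1


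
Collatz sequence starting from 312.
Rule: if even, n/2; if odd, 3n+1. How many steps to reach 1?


312 → 156 → 78 → 39 → 118 → 59 → 178 → 89 → 268 → 134 → 67 → 202 → 101 → 304 → 152 → 76 → 38 → 19 → 58 → 29 → 88 → 44 → 22 → 11 → 34 → 17 → 52 → 26 → 13 → 40 → 20 → 10 → 5 → 16 → 8 → 4 → 2 → 1
Total steps = 37

37 steps


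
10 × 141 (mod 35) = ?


10 × 141 = 1410
1410 mod 35 = 10


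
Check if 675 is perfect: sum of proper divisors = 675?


Proper divisors of 675: 1, 3, 5, 9, 15, 25, 27, 45, 75, 135, 225
Sum = 1 + 3 + 5 + 9 + 15 + 25 + 27 + 45 + 75 + 135 + 225 = 565

No, 675 is not perfect (565 ≠ 675)


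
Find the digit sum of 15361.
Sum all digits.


1 + 5 + 3 + 6 + 1 = 16


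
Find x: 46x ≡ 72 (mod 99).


GCD(46, 99) = 1, unique solution
a^(-1) mod 99 = 28
x = 28 * 72 mod 99 = 36

x ≡ 36 (mod 99)


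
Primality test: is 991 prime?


Check divisors up to sqrt(991) = 31.4802
No divisors found.
991 is prime.

Yes, 991 is prime


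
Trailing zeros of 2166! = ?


floor(2166/5) = 433
floor(2166/25) = 86
floor(2166/125) = 17
floor(2166/625) = 3
Total = 539

539 trailing zeros


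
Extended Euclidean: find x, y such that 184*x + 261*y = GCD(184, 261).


Tabular extended Euclidean (each row: r = 184*s + 261*t):
r=184, s=1, t=0
r=261, s=0, t=1
q=0: r=184, s=1, t=0   [184*(1) + 261*(0) = 184]
q=1: r=77, s=-1, t=1   [184*(-1) + 261*(1) = 77]
q=2: r=30, s=3, t=-2   [184*(3) + 261*(-2) = 30]
q=2: r=17, s=-7, t=5   [184*(-7) + 261*(5) = 17]
q=1: r=13, s=10, t=-7   [184*(10) + 261*(-7) = 13]
q=1: r=4, s=-17, t=12   [184*(-17) + 261*(12) = 4]
q=3: r=1, s=61, t=-43   [184*(61) + 261*(-43) = 1]
q=4: r=0, s=-261, t=184   [184*(-261) + 261*(184) = 0]
GCD = 1; from the row with r=1: x=61, y=-43
Check: 184*(61) + 261*(-43) = 11224 - 11223 = 1

GCD = 1, x = 61, y = -43


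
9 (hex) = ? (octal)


9 (base 16) = 9 (decimal)
9 (decimal) = 11 (base 8)


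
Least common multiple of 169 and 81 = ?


GCD(169, 81) = 1
LCM = 169*81/1 = 13689/1 = 13689

LCM = 13689


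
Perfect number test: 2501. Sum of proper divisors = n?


Proper divisors of 2501: 1, 41, 61
Sum = 1 + 41 + 61 = 103

No, 2501 is not perfect (103 ≠ 2501)


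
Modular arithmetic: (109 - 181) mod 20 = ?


109 - 181 = -72
-72 mod 20 = 8


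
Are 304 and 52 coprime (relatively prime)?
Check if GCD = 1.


Euclidean algorithm:
304 = 5 * 52 + 44
52 = 1 * 44 + 8
44 = 5 * 8 + 4
8 = 2 * 4 + 0
GCD(304, 52) = 4

No, not coprime (GCD = 4)


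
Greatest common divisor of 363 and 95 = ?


363 = 3 * 95 + 78
95 = 1 * 78 + 17
78 = 4 * 17 + 10
17 = 1 * 10 + 7
10 = 1 * 7 + 3
7 = 2 * 3 + 1
3 = 3 * 1 + 0
GCD = 1


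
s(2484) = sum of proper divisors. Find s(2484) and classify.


Proper divisors: 1, 2, 3, 4, 6, 9, 12, 18, 23, 27, 36, 46, 54, 69, 92, 108, 138, 207, 276, 414, 621, 828, 1242
Sum = 1 + 2 + 3 + 4 + 6 + 9 + 12 + 18 + 23 + 27 + 36 + 46 + 54 + 69 + 92 + 108 + 138 + 207 + 276 + 414 + 621 + 828 + 1242 = 4236
4236 > 2484 → abundant

s(2484) = 4236 (abundant)


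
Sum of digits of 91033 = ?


9 + 1 + 0 + 3 + 3 = 16


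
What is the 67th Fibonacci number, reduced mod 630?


F(k) mod 630 for k=1..67:
1, 1, 2, 3, 5, 8, 13, 21, 34, 55, 89, 144, 233, 377, 610, 357, 337, 64, 401, 465, 236, 71, 307, 378, 55, 433, 488, 291, 149, 440, 589, 399, 358, 127, 485, 612, 467, 449, 286, 105, 391, 496, 257, 123, 380, 503, 253, 126, 379, 505, 254, 129, 383, 512, 265, 147, 412, 559, 341, 270, 611, 251, 232, 483, 85, 568, 23
F(67) mod 630 = 23


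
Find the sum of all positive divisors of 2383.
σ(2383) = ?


Divisors of 2383: 1, 2383
Sum = 1 + 2383 = 2384

σ(2383) = 2384


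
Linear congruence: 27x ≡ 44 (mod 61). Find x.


GCD(27, 61) = 1, unique solution
a^(-1) mod 61 = 52
x = 52 * 44 mod 61 = 31

x ≡ 31 (mod 61)


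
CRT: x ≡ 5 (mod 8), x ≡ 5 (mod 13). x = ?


M = 8*13 = 104
M1 = M/8 = 13, M2 = M/13 = 8
M1^(-1) mod 8 = 5, M2^(-1) mod 13 = 5
x = 5*13*5 + 5*8*5 = 525
525 mod 104 = 5
Check: 5 mod 8 = 5 ✓, 5 mod 13 = 5 ✓

x ≡ 5 (mod 104)


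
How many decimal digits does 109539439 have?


109539439 has 9 digits in base 10
floor(log10(109539439)) + 1 = floor(8.0396) + 1 = 9

9 digits (base 10)


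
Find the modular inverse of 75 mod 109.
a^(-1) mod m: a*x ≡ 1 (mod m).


Use the extended Euclidean algorithm on (109, 75); each row r = 109*s + 75*t:
r=109, s=1, t=0
r=75, s=0, t=1
q=1: r=34, s=1, t=-1   [109*(1) + 75*(-1) = 34]
q=2: r=7, s=-2, t=3   [109*(-2) + 75*(3) = 7]
q=4: r=6, s=9, t=-13   [109*(9) + 75*(-13) = 6]
q=1: r=1, s=-11, t=16   [109*(-11) + 75*(16) = 1]
q=6: r=0, s=75, t=-109   [109*(75) + 75*(-109) = 0]
GCD = 1 with t = 16, so 75*(16) ≡ 1 (mod 109)
Inverse = 16 mod 109 = 16
Check: 75 * 16 = 1200 ≡ 1 (mod 109)

75^(-1) ≡ 16 (mod 109)


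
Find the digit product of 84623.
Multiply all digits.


8 × 4 × 6 × 2 × 3 = 1152


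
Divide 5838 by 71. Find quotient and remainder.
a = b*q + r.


5838 = 71 * 82 + 16
Check: 5822 + 16 = 5838

q = 82, r = 16


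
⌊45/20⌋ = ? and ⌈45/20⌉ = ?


45/20 = 2.2500
floor = 2
ceil = 3

floor = 2, ceil = 3


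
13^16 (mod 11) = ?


13^1 mod 11 = 2
13^2 mod 11 = 4
13^3 mod 11 = 8
13^4 mod 11 = 5
13^5 mod 11 = 10
13^6 mod 11 = 9
13^7 mod 11 = 7
13^8 mod 11 = 3
13^9 mod 11 = 6
13^10 mod 11 = 1
13^11 mod 11 = 2
13^12 mod 11 = 4
13^13 mod 11 = 8
13^14 mod 11 = 5
13^15 mod 11 = 10
13^16 mod 11 = 9


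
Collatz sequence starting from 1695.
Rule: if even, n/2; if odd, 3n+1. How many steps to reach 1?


1695 → 5086 → 2543 → 7630 → 3815 → 11446 → 5723 → 17170 → 8585 → 25756 → 12878 → 6439 → 19318 → 9659 → 28978 → 14489 → 43468 → 21734 → 10867 → 32602 → 16301 → 48904 → 24452 → 12226 → 6113 → 18340 → 9170 → 4585 → 13756 → 6878 → 3439 → 10318 → 5159 → 15478 → 7739 → 23218 → 11609 → 34828 → 17414 → 8707 → 26122 → 13061 → 39184 → 19592 → 9796 → 4898 → 2449 → 7348 → 3674 → 1837 → 5512 → 2756 → 1378 → 689 → 2068 → 1034 → 517 → 1552 → 776 → 388 → 194 → 97 → 292 → 146 → 73 → 220 → 110 → 55 → 166 → 83 → 250 → 125 → 376 → 188 → 94 → 47 → 142 → 71 → 214 → 107 → 322 → 161 → 484 → 242 → 121 → 364 → 182 → 91 → 274 → 137 → 412 → 206 → 103 → 310 → 155 → 466 → 233 → 700 → 350 → 175 → 526 → 263 → 790 → 395 → 1186 → 593 → 1780 → 890 → 445 → 1336 → 668 → 334 → 167 → 502 → 251 → 754 → 377 → 1132 → 566 → 283 → 850 → 425 → 1276 → 638 → 319 → 958 → 479 → 1438 → 719 → 2158 → 1079 → 3238 → 1619 → 4858 → 2429 → 7288 → 3644 → 1822 → 911 → 2734 → 1367 → 4102 → 2051 → 6154 → 3077 → 9232 → 4616 → 2308 → 1154 → 577 → 1732 → 866 → 433 → 1300 → 650 → 325 → 976 → 488 → 244 → 122 → 61 → 184 → 92 → 46 → 23 → 70 → 35 → 106 → 53 → 160 → 80 → 40 → 20 → 10 → 5 → 16 → 8 → 4 → 2 → 1
Total steps = 179

179 steps


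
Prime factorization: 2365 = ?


2365 / 5 = 473
473 / 11 = 43
43 / 43 = 1
2365 = 5 × 11 × 43


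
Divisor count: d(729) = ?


729 = 3^6
d(729) = (6+1) = 7

7 divisors


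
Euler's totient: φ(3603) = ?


3603 = 3 × 1201
Prime factors: 3, 1201
φ(3603) = 3603 × (1-1/3) × (1-1/1201)
= 3603 × 2/3 × 1200/1201 = 2400

φ(3603) = 2400


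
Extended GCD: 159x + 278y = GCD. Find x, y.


Tabular extended Euclidean (each row: r = 159*s + 278*t):
r=159, s=1, t=0
r=278, s=0, t=1
q=0: r=159, s=1, t=0   [159*(1) + 278*(0) = 159]
q=1: r=119, s=-1, t=1   [159*(-1) + 278*(1) = 119]
q=1: r=40, s=2, t=-1   [159*(2) + 278*(-1) = 40]
q=2: r=39, s=-5, t=3   [159*(-5) + 278*(3) = 39]
q=1: r=1, s=7, t=-4   [159*(7) + 278*(-4) = 1]
q=39: r=0, s=-278, t=159   [159*(-278) + 278*(159) = 0]
GCD = 1; from the row with r=1: x=7, y=-4
Check: 159*(7) + 278*(-4) = 1113 - 1112 = 1

GCD = 1, x = 7, y = -4


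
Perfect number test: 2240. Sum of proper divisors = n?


Proper divisors of 2240: 1, 2, 4, 5, 7, 8, 10, 14, 16, 20, 28, 32, 35, 40, 56, 64, 70, 80, 112, 140, 160, 224, 280, 320, 448, 560, 1120
Sum = 1 + 2 + 4 + 5 + 7 + 8 + 10 + 14 + 16 + 20 + 28 + 32 + 35 + 40 + 56 + 64 + 70 + 80 + 112 + 140 + 160 + 224 + 280 + 320 + 448 + 560 + 1120 = 3856

No, 2240 is not perfect (3856 ≠ 2240)


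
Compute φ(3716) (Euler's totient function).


3716 = 2^2 × 929
Prime factors: 2, 929
φ(3716) = 3716 × (1-1/2) × (1-1/929)
= 3716 × 1/2 × 928/929 = 1856

φ(3716) = 1856


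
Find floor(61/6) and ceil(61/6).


61/6 = 10.1667
floor = 10
ceil = 11

floor = 10, ceil = 11


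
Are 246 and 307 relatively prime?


Euclidean algorithm:
307 = 1 * 246 + 61
246 = 4 * 61 + 2
61 = 30 * 2 + 1
2 = 2 * 1 + 0
GCD(246, 307) = 1

Yes, coprime (GCD = 1)


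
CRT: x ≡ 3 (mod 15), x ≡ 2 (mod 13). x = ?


M = 15*13 = 195
M1 = M/15 = 13, M2 = M/13 = 15
M1^(-1) mod 15 = 7, M2^(-1) mod 13 = 7
x = 3*13*7 + 2*15*7 = 483
483 mod 195 = 93
Check: 93 mod 15 = 3 ✓, 93 mod 13 = 2 ✓

x ≡ 93 (mod 195)


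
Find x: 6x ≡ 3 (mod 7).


GCD(6, 7) = 1, unique solution
a^(-1) mod 7 = 6
x = 6 * 3 mod 7 = 4

x ≡ 4 (mod 7)


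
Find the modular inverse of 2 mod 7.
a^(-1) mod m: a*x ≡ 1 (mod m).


Use the extended Euclidean algorithm on (7, 2); each row r = 7*s + 2*t:
r=7, s=1, t=0
r=2, s=0, t=1
q=3: r=1, s=1, t=-3   [7*(1) + 2*(-3) = 1]
q=2: r=0, s=-2, t=7   [7*(-2) + 2*(7) = 0]
GCD = 1 with t = -3, so 2*(-3) ≡ 1 (mod 7)
Inverse = -3 mod 7 = 4
Check: 2 * 4 = 8 ≡ 1 (mod 7)

2^(-1) ≡ 4 (mod 7)


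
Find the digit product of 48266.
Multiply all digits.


4 × 8 × 2 × 6 × 6 = 2304


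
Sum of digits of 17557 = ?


1 + 7 + 5 + 5 + 7 = 25


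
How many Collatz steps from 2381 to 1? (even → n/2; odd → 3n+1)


2381 → 7144 → 3572 → 1786 → 893 → 2680 → 1340 → 670 → 335 → 1006 → 503 → 1510 → 755 → 2266 → 1133 → 3400 → 1700 → 850 → 425 → 1276 → 638 → 319 → 958 → 479 → 1438 → 719 → 2158 → 1079 → 3238 → 1619 → 4858 → 2429 → 7288 → 3644 → 1822 → 911 → 2734 → 1367 → 4102 → 2051 → 6154 → 3077 → 9232 → 4616 → 2308 → 1154 → 577 → 1732 → 866 → 433 → 1300 → 650 → 325 → 976 → 488 → 244 → 122 → 61 → 184 → 92 → 46 → 23 → 70 → 35 → 106 → 53 → 160 → 80 → 40 → 20 → 10 → 5 → 16 → 8 → 4 → 2 → 1
Total steps = 76

76 steps


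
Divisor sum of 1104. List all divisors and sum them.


Divisors of 1104: 1, 2, 3, 4, 6, 8, 12, 16, 23, 24, 46, 48, 69, 92, 138, 184, 276, 368, 552, 1104
Sum = 1 + 2 + 3 + 4 + 6 + 8 + 12 + 16 + 23 + 24 + 46 + 48 + 69 + 92 + 138 + 184 + 276 + 368 + 552 + 1104 = 2976

σ(1104) = 2976


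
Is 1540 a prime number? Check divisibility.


1540 / 2 = 770 (exact division)
1540 is NOT prime.

No, 1540 is not prime


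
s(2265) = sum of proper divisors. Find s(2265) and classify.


Proper divisors: 1, 3, 5, 15, 151, 453, 755
Sum = 1 + 3 + 5 + 15 + 151 + 453 + 755 = 1383
1383 < 2265 → deficient

s(2265) = 1383 (deficient)


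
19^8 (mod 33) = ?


19^1 mod 33 = 19
19^2 mod 33 = 31
19^3 mod 33 = 28
19^4 mod 33 = 4
19^5 mod 33 = 10
19^6 mod 33 = 25
19^7 mod 33 = 13
19^8 mod 33 = 16


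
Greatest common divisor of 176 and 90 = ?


176 = 1 * 90 + 86
90 = 1 * 86 + 4
86 = 21 * 4 + 2
4 = 2 * 2 + 0
GCD = 2


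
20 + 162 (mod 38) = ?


20 + 162 = 182
182 mod 38 = 30


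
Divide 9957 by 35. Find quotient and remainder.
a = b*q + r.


9957 = 35 * 284 + 17
Check: 9940 + 17 = 9957

q = 284, r = 17


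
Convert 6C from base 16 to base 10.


6C (base 16) = 108 (decimal)
108 (decimal) = 108 (base 10)


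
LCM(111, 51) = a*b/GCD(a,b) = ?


GCD(111, 51) = 3
LCM = 111*51/3 = 5661/3 = 1887

LCM = 1887


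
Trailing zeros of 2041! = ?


floor(2041/5) = 408
floor(2041/25) = 81
floor(2041/125) = 16
floor(2041/625) = 3
Total = 508

508 trailing zeros


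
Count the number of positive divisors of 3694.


3694 = 2^1 × 1847^1
d(3694) = (1+1) × (1+1) = 4

4 divisors


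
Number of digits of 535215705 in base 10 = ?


535215705 has 9 digits in base 10
floor(log10(535215705)) + 1 = floor(8.7285) + 1 = 9

9 digits (base 10)


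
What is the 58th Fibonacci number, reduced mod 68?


F(k) mod 68 for k=1..58:
1, 1, 2, 3, 5, 8, 13, 21, 34, 55, 21, 8, 29, 37, 66, 35, 33, 0, 33, 33, 66, 31, 29, 60, 21, 13, 34, 47, 13, 60, 5, 65, 2, 67, 1, 0, 1, 1, 2, 3, 5, 8, 13, 21, 34, 55, 21, 8, 29, 37, 66, 35, 33, 0, 33, 33, 66, 31
F(58) mod 68 = 31


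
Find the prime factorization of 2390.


2390 / 2 = 1195
1195 / 5 = 239
239 / 239 = 1
2390 = 2 × 5 × 239


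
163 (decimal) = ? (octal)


163 (base 10) = 163 (decimal)
163 (decimal) = 243 (base 8)


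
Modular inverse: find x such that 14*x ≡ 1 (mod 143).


Use the extended Euclidean algorithm on (143, 14); each row r = 143*s + 14*t:
r=143, s=1, t=0
r=14, s=0, t=1
q=10: r=3, s=1, t=-10   [143*(1) + 14*(-10) = 3]
q=4: r=2, s=-4, t=41   [143*(-4) + 14*(41) = 2]
q=1: r=1, s=5, t=-51   [143*(5) + 14*(-51) = 1]
q=2: r=0, s=-14, t=143   [143*(-14) + 14*(143) = 0]
GCD = 1 with t = -51, so 14*(-51) ≡ 1 (mod 143)
Inverse = -51 mod 143 = 92
Check: 14 * 92 = 1288 ≡ 1 (mod 143)

14^(-1) ≡ 92 (mod 143)


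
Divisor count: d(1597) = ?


1597 = 1597^1
d(1597) = (1+1) = 2

2 divisors


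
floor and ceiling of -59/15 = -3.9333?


-59/15 = -3.9333
floor = -4
ceil = -3

floor = -4, ceil = -3
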